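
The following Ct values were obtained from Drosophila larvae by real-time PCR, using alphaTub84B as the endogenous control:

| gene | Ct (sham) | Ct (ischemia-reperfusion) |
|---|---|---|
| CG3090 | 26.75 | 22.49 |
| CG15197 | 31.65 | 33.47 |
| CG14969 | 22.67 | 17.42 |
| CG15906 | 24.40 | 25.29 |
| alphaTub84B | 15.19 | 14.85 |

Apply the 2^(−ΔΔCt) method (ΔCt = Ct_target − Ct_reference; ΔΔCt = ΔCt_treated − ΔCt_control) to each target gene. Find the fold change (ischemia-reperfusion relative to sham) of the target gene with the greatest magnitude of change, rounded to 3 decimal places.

CG3090: ΔΔCt = (22.49−14.85) − (26.75−15.19) = 7.64 − 11.56 = -3.92; fold change = 2^3.92 = 15.137
CG15197: ΔΔCt = (33.47−14.85) − (31.65−15.19) = 18.62 − 16.46 = 2.16; fold change = 2^-2.16 = 0.224
CG14969: ΔΔCt = (17.42−14.85) − (22.67−15.19) = 2.57 − 7.48 = -4.91; fold change = 2^4.91 = 30.065
CG15906: ΔΔCt = (25.29−14.85) − (24.40−15.19) = 10.44 − 9.21 = 1.23; fold change = 2^-1.23 = 0.426
CG14969 has the largest |ΔΔCt| = 4.91.

30.065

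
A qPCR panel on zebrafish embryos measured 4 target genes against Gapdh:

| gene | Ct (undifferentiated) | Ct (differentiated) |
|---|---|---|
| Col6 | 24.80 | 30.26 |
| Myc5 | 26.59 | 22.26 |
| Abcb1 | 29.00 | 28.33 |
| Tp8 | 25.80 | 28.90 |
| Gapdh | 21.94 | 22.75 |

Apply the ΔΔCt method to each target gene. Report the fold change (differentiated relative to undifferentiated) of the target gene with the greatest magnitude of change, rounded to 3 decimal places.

Col6: ΔΔCt = (30.26−22.75) − (24.80−21.94) = 7.51 − 2.86 = 4.65; fold change = 2^-4.65 = 0.040
Myc5: ΔΔCt = (22.26−22.75) − (26.59−21.94) = -0.49 − 4.65 = -5.14; fold change = 2^5.14 = 35.261
Abcb1: ΔΔCt = (28.33−22.75) − (29.00−21.94) = 5.58 − 7.06 = -1.48; fold change = 2^1.48 = 2.789
Tp8: ΔΔCt = (28.90−22.75) − (25.80−21.94) = 6.15 − 3.86 = 2.29; fold change = 2^-2.29 = 0.204
Myc5 has the largest |ΔΔCt| = 5.14.

35.261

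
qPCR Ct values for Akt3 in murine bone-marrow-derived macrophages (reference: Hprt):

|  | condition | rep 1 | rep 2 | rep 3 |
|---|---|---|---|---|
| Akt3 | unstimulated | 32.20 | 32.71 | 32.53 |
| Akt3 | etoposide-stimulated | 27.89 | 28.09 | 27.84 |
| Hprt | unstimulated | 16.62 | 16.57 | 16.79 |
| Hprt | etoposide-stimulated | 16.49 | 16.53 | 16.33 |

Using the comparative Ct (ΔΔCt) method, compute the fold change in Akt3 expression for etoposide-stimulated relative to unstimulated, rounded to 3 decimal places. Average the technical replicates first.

20.112

Mean Ct: Akt3 unstimulated 32.480; Akt3 etoposide-stimulated 27.940; Hprt unstimulated 16.660; Hprt etoposide-stimulated 16.450
ΔCt(unstimulated) = 32.480 − 16.660 = 15.820
ΔCt(etoposide-stimulated) = 27.940 − 16.450 = 11.490
ΔΔCt = 11.490 − 15.820 = -4.330
Fold change = 2^(−(-4.330)) = 2^4.330 = 20.1122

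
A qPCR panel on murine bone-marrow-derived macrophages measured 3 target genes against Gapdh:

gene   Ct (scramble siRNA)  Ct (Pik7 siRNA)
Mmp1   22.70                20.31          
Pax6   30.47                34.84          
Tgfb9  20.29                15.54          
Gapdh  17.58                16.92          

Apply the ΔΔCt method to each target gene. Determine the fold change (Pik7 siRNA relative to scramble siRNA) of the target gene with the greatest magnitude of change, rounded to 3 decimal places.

0.031

Mmp1: ΔΔCt = (20.31−16.92) − (22.70−17.58) = 3.39 − 5.12 = -1.73; fold change = 2^1.73 = 3.317
Pax6: ΔΔCt = (34.84−16.92) − (30.47−17.58) = 17.92 − 12.89 = 5.03; fold change = 2^-5.03 = 0.031
Tgfb9: ΔΔCt = (15.54−16.92) − (20.29−17.58) = -1.38 − 2.71 = -4.09; fold change = 2^4.09 = 17.030
Pax6 has the largest |ΔΔCt| = 5.03.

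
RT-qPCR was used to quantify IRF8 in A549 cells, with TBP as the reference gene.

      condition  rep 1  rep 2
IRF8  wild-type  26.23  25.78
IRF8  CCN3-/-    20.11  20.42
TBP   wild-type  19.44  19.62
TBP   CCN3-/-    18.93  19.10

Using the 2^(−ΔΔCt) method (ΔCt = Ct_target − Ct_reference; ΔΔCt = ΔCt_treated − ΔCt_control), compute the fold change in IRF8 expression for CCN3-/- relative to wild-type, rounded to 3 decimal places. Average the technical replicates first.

37.401

Mean Ct: IRF8 wild-type 26.005; IRF8 CCN3-/- 20.265; TBP wild-type 19.530; TBP CCN3-/- 19.015
ΔCt(wild-type) = 26.005 − 19.530 = 6.475
ΔCt(CCN3-/-) = 20.265 − 19.015 = 1.250
ΔΔCt = 1.250 − 6.475 = -5.225
Fold change = 2^(−(-5.225)) = 2^5.225 = 37.4009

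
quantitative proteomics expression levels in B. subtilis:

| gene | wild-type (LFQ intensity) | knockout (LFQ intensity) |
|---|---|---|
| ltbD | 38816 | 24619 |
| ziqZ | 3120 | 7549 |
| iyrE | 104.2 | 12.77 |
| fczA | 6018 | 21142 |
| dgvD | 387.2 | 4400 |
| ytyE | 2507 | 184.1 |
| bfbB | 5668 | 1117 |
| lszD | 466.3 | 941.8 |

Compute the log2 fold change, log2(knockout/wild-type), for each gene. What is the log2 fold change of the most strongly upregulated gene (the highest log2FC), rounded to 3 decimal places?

3.506

log2(24619/38816) = -0.657  (ltbD)
log2(7549/3120) = 1.275  (ziqZ)
log2(12.77/104.2) = -3.029  (iyrE)
log2(21142/6018) = 1.813  (fczA)
log2(4400/387.2) = 3.506  (dgvD)
log2(184.1/2507) = -3.767  (ytyE)
log2(1117/5668) = -2.343  (bfbB)
log2(941.8/466.3) = 1.014  (lszD)
dgvD is most strongly upregulated.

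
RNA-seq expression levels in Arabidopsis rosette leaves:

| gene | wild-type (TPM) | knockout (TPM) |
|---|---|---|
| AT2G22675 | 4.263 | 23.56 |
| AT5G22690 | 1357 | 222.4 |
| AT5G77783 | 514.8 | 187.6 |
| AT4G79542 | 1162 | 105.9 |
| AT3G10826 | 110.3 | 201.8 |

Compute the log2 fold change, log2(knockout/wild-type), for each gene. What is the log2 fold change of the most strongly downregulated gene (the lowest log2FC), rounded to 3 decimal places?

-3.456

log2(23.56/4.263) = 2.466  (AT2G22675)
log2(222.4/1357) = -2.609  (AT5G22690)
log2(187.6/514.8) = -1.456  (AT5G77783)
log2(105.9/1162) = -3.456  (AT4G79542)
log2(201.8/110.3) = 0.871  (AT3G10826)
AT4G79542 is most strongly downregulated.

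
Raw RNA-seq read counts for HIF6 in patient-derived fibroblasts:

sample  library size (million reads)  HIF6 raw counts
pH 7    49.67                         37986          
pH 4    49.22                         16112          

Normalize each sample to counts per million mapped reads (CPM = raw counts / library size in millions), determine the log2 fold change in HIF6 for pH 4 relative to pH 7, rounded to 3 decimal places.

-1.224

CPM(pH 7) = 37986 / 49.67 = 764.7675
CPM(pH 4) = 16112 / 49.22 = 327.3466
Fold change = 327.3466 / 764.7675 = 0.42803
log2(0.42803) = -1.2242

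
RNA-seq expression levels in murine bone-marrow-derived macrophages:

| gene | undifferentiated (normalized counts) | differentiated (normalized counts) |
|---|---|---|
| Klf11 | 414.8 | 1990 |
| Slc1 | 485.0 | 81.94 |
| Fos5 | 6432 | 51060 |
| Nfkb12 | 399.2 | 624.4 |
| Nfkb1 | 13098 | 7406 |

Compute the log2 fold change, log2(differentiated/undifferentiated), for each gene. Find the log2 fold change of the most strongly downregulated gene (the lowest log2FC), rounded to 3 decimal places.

-2.565

log2(1990/414.8) = 2.262  (Klf11)
log2(81.94/485.0) = -2.565  (Slc1)
log2(51060/6432) = 2.989  (Fos5)
log2(624.4/399.2) = 0.645  (Nfkb12)
log2(7406/13098) = -0.823  (Nfkb1)
Slc1 is most strongly downregulated.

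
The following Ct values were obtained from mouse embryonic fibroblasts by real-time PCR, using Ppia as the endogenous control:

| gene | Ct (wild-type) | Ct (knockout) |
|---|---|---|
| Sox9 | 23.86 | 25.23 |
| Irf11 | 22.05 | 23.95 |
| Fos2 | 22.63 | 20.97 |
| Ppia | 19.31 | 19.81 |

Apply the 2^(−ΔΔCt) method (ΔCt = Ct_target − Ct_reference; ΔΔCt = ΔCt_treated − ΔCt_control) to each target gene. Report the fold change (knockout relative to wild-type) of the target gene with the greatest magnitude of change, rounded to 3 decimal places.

4.469

Sox9: ΔΔCt = (25.23−19.81) − (23.86−19.31) = 5.42 − 4.55 = 0.87; fold change = 2^-0.87 = 0.547
Irf11: ΔΔCt = (23.95−19.81) − (22.05−19.31) = 4.14 − 2.74 = 1.40; fold change = 2^-1.40 = 0.379
Fos2: ΔΔCt = (20.97−19.81) − (22.63−19.31) = 1.16 − 3.32 = -2.16; fold change = 2^2.16 = 4.469
Fos2 has the largest |ΔΔCt| = 2.16.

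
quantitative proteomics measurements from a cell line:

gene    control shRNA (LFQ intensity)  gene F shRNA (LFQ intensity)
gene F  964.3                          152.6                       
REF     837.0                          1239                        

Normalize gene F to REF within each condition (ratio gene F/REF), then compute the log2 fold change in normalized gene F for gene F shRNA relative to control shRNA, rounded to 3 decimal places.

-3.226

gene F/REF (control shRNA) = 964.3 / 837.0 = 1.1521
gene F/REF (gene F shRNA) = 152.6 / 1239 = 0.12316
Fold change = 0.12316 / 1.1521 = 0.1069
log2(0.1069) = -3.2256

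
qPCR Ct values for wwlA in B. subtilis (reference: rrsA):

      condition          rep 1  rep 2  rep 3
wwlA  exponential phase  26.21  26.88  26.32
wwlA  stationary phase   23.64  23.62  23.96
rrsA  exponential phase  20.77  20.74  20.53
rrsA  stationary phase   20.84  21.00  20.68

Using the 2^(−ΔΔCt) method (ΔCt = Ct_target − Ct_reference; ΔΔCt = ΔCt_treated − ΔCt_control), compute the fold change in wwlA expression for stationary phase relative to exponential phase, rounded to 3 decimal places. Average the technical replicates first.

7.413

Mean Ct: wwlA exponential phase 26.470; wwlA stationary phase 23.740; rrsA exponential phase 20.680; rrsA stationary phase 20.840
ΔCt(exponential phase) = 26.470 − 20.680 = 5.790
ΔCt(stationary phase) = 23.740 − 20.840 = 2.900
ΔΔCt = 2.900 − 5.790 = -2.890
Fold change = 2^(−(-2.890)) = 2^2.890 = 7.4127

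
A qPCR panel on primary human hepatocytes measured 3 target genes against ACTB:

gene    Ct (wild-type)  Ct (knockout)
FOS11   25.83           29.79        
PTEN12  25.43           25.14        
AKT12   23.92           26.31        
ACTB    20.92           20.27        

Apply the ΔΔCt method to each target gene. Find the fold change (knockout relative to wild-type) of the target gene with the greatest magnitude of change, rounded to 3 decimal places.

FOS11: ΔΔCt = (29.79−20.27) − (25.83−20.92) = 9.52 − 4.91 = 4.61; fold change = 2^-4.61 = 0.041
PTEN12: ΔΔCt = (25.14−20.27) − (25.43−20.92) = 4.87 − 4.51 = 0.36; fold change = 2^-0.36 = 0.779
AKT12: ΔΔCt = (26.31−20.27) − (23.92−20.92) = 6.04 − 3.00 = 3.04; fold change = 2^-3.04 = 0.122
FOS11 has the largest |ΔΔCt| = 4.61.

0.041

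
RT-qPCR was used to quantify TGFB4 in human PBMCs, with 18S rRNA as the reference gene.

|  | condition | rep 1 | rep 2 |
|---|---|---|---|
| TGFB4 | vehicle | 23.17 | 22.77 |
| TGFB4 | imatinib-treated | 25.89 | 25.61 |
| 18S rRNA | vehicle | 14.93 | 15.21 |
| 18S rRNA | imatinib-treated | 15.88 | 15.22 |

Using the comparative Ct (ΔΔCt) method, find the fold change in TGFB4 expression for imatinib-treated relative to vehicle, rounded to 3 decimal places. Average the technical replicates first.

Mean Ct: TGFB4 vehicle 22.970; TGFB4 imatinib-treated 25.750; 18S rRNA vehicle 15.070; 18S rRNA imatinib-treated 15.550
ΔCt(vehicle) = 22.970 − 15.070 = 7.900
ΔCt(imatinib-treated) = 25.750 − 15.550 = 10.200
ΔΔCt = 10.200 − 7.900 = 2.300
Fold change = 2^(−2.300) = 0.2031

0.203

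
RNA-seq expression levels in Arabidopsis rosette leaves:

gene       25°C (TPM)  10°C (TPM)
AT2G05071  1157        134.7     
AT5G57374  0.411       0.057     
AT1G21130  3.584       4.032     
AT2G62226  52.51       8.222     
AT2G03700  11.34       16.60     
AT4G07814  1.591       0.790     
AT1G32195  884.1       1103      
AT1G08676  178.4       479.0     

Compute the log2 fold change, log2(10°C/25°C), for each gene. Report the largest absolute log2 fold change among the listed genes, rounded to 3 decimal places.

log2(134.7/1157) = -3.103  (AT2G05071)
log2(0.057/0.411) = -2.850  (AT5G57374)
log2(4.032/3.584) = 0.170  (AT1G21130)
log2(8.222/52.51) = -2.675  (AT2G62226)
log2(16.60/11.34) = 0.550  (AT2G03700)
log2(0.790/1.591) = -1.010  (AT4G07814)
log2(1103/884.1) = 0.319  (AT1G32195)
log2(479.0/178.4) = 1.425  (AT1G08676)
The largest magnitude belongs to AT2G05071.

3.103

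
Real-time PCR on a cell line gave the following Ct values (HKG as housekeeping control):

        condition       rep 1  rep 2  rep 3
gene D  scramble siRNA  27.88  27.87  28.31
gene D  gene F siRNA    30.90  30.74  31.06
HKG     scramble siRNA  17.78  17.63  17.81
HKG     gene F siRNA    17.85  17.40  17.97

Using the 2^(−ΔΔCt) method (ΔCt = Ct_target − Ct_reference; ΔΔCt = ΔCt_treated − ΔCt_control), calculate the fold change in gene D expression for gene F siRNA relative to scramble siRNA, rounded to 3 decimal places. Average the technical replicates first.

0.136

Mean Ct: gene D scramble siRNA 28.020; gene D gene F siRNA 30.900; HKG scramble siRNA 17.740; HKG gene F siRNA 17.740
ΔCt(scramble siRNA) = 28.020 − 17.740 = 10.280
ΔCt(gene F siRNA) = 30.900 − 17.740 = 13.160
ΔΔCt = 13.160 − 10.280 = 2.880
Fold change = 2^(−2.880) = 0.1358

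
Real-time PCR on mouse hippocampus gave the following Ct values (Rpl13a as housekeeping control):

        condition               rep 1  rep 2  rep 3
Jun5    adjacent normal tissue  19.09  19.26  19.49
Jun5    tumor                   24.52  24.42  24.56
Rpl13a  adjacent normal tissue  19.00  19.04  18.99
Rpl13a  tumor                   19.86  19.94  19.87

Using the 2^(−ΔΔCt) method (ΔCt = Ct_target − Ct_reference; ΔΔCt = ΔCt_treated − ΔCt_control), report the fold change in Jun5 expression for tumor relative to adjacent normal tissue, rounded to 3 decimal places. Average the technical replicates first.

0.049

Mean Ct: Jun5 adjacent normal tissue 19.280; Jun5 tumor 24.500; Rpl13a adjacent normal tissue 19.010; Rpl13a tumor 19.890
ΔCt(adjacent normal tissue) = 19.280 − 19.010 = 0.270
ΔCt(tumor) = 24.500 − 19.890 = 4.610
ΔΔCt = 4.610 − 0.270 = 4.340
Fold change = 2^(−4.340) = 0.0494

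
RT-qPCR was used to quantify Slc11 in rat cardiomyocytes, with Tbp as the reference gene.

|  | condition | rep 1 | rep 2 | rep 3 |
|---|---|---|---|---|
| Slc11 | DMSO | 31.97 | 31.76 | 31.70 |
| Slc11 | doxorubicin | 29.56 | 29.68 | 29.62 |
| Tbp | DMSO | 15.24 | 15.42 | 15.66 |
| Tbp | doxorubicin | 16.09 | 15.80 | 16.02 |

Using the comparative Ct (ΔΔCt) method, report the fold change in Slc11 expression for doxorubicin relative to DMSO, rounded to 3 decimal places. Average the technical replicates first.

6.589

Mean Ct: Slc11 DMSO 31.810; Slc11 doxorubicin 29.620; Tbp DMSO 15.440; Tbp doxorubicin 15.970
ΔCt(DMSO) = 31.810 − 15.440 = 16.370
ΔCt(doxorubicin) = 29.620 − 15.970 = 13.650
ΔΔCt = 13.650 − 16.370 = -2.720
Fold change = 2^(−(-2.720)) = 2^2.720 = 6.5887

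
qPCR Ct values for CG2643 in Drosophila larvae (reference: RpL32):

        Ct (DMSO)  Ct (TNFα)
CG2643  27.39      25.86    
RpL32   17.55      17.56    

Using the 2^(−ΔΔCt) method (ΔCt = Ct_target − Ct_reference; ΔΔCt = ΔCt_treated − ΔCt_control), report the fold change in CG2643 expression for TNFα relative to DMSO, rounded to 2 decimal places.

2.91

ΔCt(DMSO) = 27.390 − 17.550 = 9.840
ΔCt(TNFα) = 25.860 − 17.560 = 8.300
ΔΔCt = 8.300 − 9.840 = -1.540
Fold change = 2^(−(-1.540)) = 2^1.540 = 2.908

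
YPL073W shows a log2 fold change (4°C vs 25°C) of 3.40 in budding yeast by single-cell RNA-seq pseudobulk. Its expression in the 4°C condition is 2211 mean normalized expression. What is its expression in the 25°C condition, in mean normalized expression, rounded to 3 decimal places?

Fold change = 2^(3.40) = 10.5561
25°C expression = 2211 / 10.5561 = 209.453

209.453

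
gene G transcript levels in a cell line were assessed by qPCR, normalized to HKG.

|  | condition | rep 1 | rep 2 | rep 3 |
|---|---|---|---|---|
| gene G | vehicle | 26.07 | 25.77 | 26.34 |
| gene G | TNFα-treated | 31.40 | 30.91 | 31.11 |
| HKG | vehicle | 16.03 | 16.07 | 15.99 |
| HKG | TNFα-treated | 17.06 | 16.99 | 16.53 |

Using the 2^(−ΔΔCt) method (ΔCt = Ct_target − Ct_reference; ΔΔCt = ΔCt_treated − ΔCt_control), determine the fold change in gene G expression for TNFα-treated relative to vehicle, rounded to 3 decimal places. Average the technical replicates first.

Mean Ct: gene G vehicle 26.060; gene G TNFα-treated 31.140; HKG vehicle 16.030; HKG TNFα-treated 16.860
ΔCt(vehicle) = 26.060 − 16.030 = 10.030
ΔCt(TNFα-treated) = 31.140 − 16.860 = 14.280
ΔΔCt = 14.280 − 10.030 = 4.250
Fold change = 2^(−4.250) = 0.0526

0.053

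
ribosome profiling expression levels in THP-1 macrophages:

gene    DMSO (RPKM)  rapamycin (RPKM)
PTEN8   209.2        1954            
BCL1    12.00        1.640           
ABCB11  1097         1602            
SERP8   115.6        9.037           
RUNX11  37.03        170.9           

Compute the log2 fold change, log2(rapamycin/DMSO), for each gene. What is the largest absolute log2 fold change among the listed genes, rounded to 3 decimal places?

3.677

log2(1954/209.2) = 3.223  (PTEN8)
log2(1.640/12.00) = -2.871  (BCL1)
log2(1602/1097) = 0.546  (ABCB11)
log2(9.037/115.6) = -3.677  (SERP8)
log2(170.9/37.03) = 2.206  (RUNX11)
The largest magnitude belongs to SERP8.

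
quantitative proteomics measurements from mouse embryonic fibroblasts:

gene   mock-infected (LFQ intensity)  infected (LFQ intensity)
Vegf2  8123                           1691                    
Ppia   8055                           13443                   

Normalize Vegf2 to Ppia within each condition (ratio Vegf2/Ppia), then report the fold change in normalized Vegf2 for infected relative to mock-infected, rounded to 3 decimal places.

0.125

Vegf2/Ppia (mock-infected) = 8123 / 8055 = 1.0084
Vegf2/Ppia (infected) = 1691 / 13443 = 0.12579
Fold change = 0.12579 / 1.0084 = 0.1247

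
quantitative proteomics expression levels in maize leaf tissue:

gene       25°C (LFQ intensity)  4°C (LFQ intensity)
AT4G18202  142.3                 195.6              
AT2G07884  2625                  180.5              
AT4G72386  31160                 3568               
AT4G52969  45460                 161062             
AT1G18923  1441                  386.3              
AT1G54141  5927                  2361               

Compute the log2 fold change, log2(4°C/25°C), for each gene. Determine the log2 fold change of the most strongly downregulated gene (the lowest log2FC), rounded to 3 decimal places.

-3.862

log2(195.6/142.3) = 0.459  (AT4G18202)
log2(180.5/2625) = -3.862  (AT2G07884)
log2(3568/31160) = -3.127  (AT4G72386)
log2(161062/45460) = 1.825  (AT4G52969)
log2(386.3/1441) = -1.899  (AT1G18923)
log2(2361/5927) = -1.328  (AT1G54141)
AT2G07884 is most strongly downregulated.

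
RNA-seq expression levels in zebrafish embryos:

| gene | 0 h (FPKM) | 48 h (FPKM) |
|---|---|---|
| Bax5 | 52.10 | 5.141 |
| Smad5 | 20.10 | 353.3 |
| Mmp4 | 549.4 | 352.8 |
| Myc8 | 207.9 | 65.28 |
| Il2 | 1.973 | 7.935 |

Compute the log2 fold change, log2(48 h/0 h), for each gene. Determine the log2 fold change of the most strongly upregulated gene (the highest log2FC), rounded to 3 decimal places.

log2(5.141/52.10) = -3.341  (Bax5)
log2(353.3/20.10) = 4.136  (Smad5)
log2(352.8/549.4) = -0.639  (Mmp4)
log2(65.28/207.9) = -1.671  (Myc8)
log2(7.935/1.973) = 2.008  (Il2)
Smad5 is most strongly upregulated.

4.136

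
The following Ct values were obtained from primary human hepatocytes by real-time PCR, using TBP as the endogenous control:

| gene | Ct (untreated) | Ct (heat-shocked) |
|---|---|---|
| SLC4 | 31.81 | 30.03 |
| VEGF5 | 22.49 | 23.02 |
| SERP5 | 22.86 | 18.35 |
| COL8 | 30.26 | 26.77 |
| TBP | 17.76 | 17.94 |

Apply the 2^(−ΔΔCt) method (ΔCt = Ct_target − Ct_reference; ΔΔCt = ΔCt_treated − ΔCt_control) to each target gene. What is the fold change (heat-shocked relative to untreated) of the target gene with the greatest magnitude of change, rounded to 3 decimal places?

25.813

SLC4: ΔΔCt = (30.03−17.94) − (31.81−17.76) = 12.09 − 14.05 = -1.96; fold change = 2^1.96 = 3.891
VEGF5: ΔΔCt = (23.02−17.94) − (22.49−17.76) = 5.08 − 4.73 = 0.35; fold change = 2^-0.35 = 0.785
SERP5: ΔΔCt = (18.35−17.94) − (22.86−17.76) = 0.41 − 5.10 = -4.69; fold change = 2^4.69 = 25.813
COL8: ΔΔCt = (26.77−17.94) − (30.26−17.76) = 8.83 − 12.50 = -3.67; fold change = 2^3.67 = 12.729
SERP5 has the largest |ΔΔCt| = 4.69.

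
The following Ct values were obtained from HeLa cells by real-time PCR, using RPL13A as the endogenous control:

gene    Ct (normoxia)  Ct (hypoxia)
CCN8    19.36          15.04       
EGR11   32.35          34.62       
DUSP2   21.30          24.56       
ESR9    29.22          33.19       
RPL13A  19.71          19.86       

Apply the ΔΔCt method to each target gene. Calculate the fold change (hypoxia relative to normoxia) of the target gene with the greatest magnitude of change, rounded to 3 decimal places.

CCN8: ΔΔCt = (15.04−19.86) − (19.36−19.71) = -4.82 − (-0.35) = -4.47; fold change = 2^4.47 = 22.162
EGR11: ΔΔCt = (34.62−19.86) − (32.35−19.71) = 14.76 − 12.64 = 2.12; fold change = 2^-2.12 = 0.230
DUSP2: ΔΔCt = (24.56−19.86) − (21.30−19.71) = 4.70 − 1.59 = 3.11; fold change = 2^-3.11 = 0.116
ESR9: ΔΔCt = (33.19−19.86) − (29.22−19.71) = 13.33 − 9.51 = 3.82; fold change = 2^-3.82 = 0.071
CCN8 has the largest |ΔΔCt| = 4.47.

22.162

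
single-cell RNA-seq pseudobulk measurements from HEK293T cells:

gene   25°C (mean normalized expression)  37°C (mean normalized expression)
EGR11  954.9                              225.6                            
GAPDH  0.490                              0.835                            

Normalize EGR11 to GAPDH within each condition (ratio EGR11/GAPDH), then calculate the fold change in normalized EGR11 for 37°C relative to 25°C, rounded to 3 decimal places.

EGR11/GAPDH (25°C) = 954.9 / 0.490 = 1948.8
EGR11/GAPDH (37°C) = 225.6 / 0.835 = 270.18
Fold change = 270.18 / 1948.8 = 0.1386

0.139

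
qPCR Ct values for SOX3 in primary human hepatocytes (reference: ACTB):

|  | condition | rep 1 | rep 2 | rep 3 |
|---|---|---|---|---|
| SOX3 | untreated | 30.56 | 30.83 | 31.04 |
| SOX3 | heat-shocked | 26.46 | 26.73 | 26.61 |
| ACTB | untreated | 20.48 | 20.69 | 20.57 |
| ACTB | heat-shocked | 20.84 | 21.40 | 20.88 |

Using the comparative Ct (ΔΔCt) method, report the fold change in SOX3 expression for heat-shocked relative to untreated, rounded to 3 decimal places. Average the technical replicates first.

Mean Ct: SOX3 untreated 30.810; SOX3 heat-shocked 26.600; ACTB untreated 20.580; ACTB heat-shocked 21.040
ΔCt(untreated) = 30.810 − 20.580 = 10.230
ΔCt(heat-shocked) = 26.600 − 21.040 = 5.560
ΔΔCt = 5.560 − 10.230 = -4.670
Fold change = 2^(−(-4.670)) = 2^4.670 = 25.4572

25.457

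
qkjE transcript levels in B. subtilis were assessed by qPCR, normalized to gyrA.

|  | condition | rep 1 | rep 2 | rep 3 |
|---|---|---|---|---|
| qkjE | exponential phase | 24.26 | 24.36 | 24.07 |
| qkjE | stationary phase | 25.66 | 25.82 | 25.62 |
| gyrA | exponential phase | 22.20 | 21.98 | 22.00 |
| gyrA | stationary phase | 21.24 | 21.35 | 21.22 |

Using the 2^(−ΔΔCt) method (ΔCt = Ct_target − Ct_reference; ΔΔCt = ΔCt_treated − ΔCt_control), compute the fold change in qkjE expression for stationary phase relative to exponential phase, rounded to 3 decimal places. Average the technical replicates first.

Mean Ct: qkjE exponential phase 24.230; qkjE stationary phase 25.700; gyrA exponential phase 22.060; gyrA stationary phase 21.270
ΔCt(exponential phase) = 24.230 − 22.060 = 2.170
ΔCt(stationary phase) = 25.700 − 21.270 = 4.430
ΔΔCt = 4.430 − 2.170 = 2.260
Fold change = 2^(−2.260) = 0.2088

0.209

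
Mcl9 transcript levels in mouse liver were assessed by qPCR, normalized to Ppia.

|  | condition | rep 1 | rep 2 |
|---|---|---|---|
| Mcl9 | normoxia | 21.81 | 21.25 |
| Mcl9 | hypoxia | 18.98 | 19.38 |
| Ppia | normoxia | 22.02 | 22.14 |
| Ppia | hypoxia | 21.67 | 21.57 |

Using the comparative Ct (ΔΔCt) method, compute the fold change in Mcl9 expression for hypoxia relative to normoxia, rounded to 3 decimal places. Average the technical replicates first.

3.706

Mean Ct: Mcl9 normoxia 21.530; Mcl9 hypoxia 19.180; Ppia normoxia 22.080; Ppia hypoxia 21.620
ΔCt(normoxia) = 21.530 − 22.080 = -0.550
ΔCt(hypoxia) = 19.180 − 21.620 = -2.440
ΔΔCt = -2.440 − (-0.550) = -1.890
Fold change = 2^(−(-1.890)) = 2^1.890 = 3.7064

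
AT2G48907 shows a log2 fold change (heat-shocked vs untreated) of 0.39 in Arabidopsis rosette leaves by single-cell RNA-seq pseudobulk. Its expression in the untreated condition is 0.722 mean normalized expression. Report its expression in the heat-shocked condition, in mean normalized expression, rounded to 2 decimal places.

0.95

Fold change = 2^(0.39) = 1.3104
heat-shocked expression = 0.722 × 1.3104 = 0.95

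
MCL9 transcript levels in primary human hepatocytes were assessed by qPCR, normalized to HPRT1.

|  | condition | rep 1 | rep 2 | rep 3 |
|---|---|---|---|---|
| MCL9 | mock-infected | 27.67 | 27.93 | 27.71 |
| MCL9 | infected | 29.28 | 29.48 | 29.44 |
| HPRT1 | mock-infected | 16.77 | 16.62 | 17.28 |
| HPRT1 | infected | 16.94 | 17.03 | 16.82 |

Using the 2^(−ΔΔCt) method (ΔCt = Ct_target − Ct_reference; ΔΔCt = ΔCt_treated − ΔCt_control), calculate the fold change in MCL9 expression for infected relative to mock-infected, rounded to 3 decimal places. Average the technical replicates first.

0.332

Mean Ct: MCL9 mock-infected 27.770; MCL9 infected 29.400; HPRT1 mock-infected 16.890; HPRT1 infected 16.930
ΔCt(mock-infected) = 27.770 − 16.890 = 10.880
ΔCt(infected) = 29.400 − 16.930 = 12.470
ΔΔCt = 12.470 − 10.880 = 1.590
Fold change = 2^(−1.590) = 0.3322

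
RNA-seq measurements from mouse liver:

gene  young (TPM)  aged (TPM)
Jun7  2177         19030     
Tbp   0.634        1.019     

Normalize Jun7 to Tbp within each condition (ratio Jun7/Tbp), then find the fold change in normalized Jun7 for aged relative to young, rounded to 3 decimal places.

Jun7/Tbp (young) = 2177 / 0.634 = 3433.8
Jun7/Tbp (aged) = 19030 / 1.019 = 18675
Fold change = 18675 / 3433.8 = 5.4387

5.439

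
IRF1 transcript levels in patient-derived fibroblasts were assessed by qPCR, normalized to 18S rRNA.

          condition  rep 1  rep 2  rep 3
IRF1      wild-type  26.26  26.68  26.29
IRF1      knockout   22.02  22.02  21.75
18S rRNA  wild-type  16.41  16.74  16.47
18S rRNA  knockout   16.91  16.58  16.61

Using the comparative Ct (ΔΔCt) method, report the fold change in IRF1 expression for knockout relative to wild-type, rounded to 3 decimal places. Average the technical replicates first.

24.933

Mean Ct: IRF1 wild-type 26.410; IRF1 knockout 21.930; 18S rRNA wild-type 16.540; 18S rRNA knockout 16.700
ΔCt(wild-type) = 26.410 − 16.540 = 9.870
ΔCt(knockout) = 21.930 − 16.700 = 5.230
ΔΔCt = 5.230 − 9.870 = -4.640
Fold change = 2^(−(-4.640)) = 2^4.640 = 24.9333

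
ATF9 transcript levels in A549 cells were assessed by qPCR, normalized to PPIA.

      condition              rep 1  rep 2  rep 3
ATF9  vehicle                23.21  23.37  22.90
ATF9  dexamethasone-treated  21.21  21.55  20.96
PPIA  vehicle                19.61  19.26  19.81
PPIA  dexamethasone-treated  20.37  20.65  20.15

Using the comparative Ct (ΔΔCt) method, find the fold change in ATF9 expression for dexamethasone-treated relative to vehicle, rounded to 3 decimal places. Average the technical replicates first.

6.727

Mean Ct: ATF9 vehicle 23.160; ATF9 dexamethasone-treated 21.240; PPIA vehicle 19.560; PPIA dexamethasone-treated 20.390
ΔCt(vehicle) = 23.160 − 19.560 = 3.600
ΔCt(dexamethasone-treated) = 21.240 − 20.390 = 0.850
ΔΔCt = 0.850 − 3.600 = -2.750
Fold change = 2^(−(-2.750)) = 2^2.750 = 6.7272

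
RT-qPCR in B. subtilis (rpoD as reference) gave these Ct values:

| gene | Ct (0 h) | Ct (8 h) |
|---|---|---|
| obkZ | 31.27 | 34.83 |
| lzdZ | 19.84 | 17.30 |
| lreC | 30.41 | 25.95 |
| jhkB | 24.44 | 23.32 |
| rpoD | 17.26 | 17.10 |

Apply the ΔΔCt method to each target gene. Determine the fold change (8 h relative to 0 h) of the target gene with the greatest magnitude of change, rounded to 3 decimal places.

19.698

obkZ: ΔΔCt = (34.83−17.10) − (31.27−17.26) = 17.73 − 14.01 = 3.72; fold change = 2^-3.72 = 0.076
lzdZ: ΔΔCt = (17.30−17.10) − (19.84−17.26) = 0.20 − 2.58 = -2.38; fold change = 2^2.38 = 5.205
lreC: ΔΔCt = (25.95−17.10) − (30.41−17.26) = 8.85 − 13.15 = -4.30; fold change = 2^4.30 = 19.698
jhkB: ΔΔCt = (23.32−17.10) − (24.44−17.26) = 6.22 − 7.18 = -0.96; fold change = 2^0.96 = 1.945
lreC has the largest |ΔΔCt| = 4.30.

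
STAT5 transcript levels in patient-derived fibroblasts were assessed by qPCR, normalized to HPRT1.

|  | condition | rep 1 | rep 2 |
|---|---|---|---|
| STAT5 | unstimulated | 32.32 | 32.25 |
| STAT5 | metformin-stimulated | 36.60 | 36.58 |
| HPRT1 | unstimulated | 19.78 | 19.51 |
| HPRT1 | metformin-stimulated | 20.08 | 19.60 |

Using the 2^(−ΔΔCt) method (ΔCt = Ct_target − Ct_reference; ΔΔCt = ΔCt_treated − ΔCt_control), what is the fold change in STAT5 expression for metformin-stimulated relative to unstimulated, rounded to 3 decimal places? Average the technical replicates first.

0.058

Mean Ct: STAT5 unstimulated 32.285; STAT5 metformin-stimulated 36.590; HPRT1 unstimulated 19.645; HPRT1 metformin-stimulated 19.840
ΔCt(unstimulated) = 32.285 − 19.645 = 12.640
ΔCt(metformin-stimulated) = 36.590 − 19.840 = 16.750
ΔΔCt = 16.750 − 12.640 = 4.110
Fold change = 2^(−4.110) = 0.0579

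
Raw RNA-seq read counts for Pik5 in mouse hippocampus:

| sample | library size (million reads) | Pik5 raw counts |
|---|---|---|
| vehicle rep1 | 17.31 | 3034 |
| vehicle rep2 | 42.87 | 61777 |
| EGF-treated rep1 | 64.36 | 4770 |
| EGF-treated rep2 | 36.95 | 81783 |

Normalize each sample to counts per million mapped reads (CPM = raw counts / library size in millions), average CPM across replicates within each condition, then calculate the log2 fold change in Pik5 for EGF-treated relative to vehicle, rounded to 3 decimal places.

CPM(vehicle rep1) = 3034 / 17.31 = 175.2744
CPM(vehicle rep2) = 61777 / 42.87 = 1441.0310
CPM(EGF-treated rep1) = 4770 / 64.36 = 74.1144
CPM(EGF-treated rep2) = 81783 / 36.95 = 2213.3424
mean CPM(vehicle) = 808.1527; mean CPM(EGF-treated) = 1143.7284
Fold change = 1143.7284 / 808.1527 = 1.41524
log2(1.41524) = 0.5010

0.501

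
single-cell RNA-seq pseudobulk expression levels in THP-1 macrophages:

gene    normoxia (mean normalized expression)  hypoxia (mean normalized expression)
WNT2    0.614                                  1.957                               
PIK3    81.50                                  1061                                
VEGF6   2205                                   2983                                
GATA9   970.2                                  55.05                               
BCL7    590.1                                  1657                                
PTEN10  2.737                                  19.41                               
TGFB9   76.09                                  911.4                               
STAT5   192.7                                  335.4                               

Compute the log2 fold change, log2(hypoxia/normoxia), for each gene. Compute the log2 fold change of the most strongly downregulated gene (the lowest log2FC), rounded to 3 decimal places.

-4.139

log2(1.957/0.614) = 1.672  (WNT2)
log2(1061/81.50) = 3.702  (PIK3)
log2(2983/2205) = 0.436  (VEGF6)
log2(55.05/970.2) = -4.139  (GATA9)
log2(1657/590.1) = 1.490  (BCL7)
log2(19.41/2.737) = 2.826  (PTEN10)
log2(911.4/76.09) = 3.582  (TGFB9)
log2(335.4/192.7) = 0.800  (STAT5)
GATA9 is most strongly downregulated.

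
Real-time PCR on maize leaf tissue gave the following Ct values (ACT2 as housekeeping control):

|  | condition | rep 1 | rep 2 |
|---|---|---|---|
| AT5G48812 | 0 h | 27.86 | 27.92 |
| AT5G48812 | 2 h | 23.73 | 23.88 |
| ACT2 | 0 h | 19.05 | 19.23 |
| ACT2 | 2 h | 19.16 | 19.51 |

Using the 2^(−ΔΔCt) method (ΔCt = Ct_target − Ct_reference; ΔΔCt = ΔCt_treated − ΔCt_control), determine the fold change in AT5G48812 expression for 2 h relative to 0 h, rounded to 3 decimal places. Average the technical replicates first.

Mean Ct: AT5G48812 0 h 27.890; AT5G48812 2 h 23.805; ACT2 0 h 19.140; ACT2 2 h 19.335
ΔCt(0 h) = 27.890 − 19.140 = 8.750
ΔCt(2 h) = 23.805 − 19.335 = 4.470
ΔΔCt = 4.470 − 8.750 = -4.280
Fold change = 2^(−(-4.280)) = 2^4.280 = 19.4271

19.427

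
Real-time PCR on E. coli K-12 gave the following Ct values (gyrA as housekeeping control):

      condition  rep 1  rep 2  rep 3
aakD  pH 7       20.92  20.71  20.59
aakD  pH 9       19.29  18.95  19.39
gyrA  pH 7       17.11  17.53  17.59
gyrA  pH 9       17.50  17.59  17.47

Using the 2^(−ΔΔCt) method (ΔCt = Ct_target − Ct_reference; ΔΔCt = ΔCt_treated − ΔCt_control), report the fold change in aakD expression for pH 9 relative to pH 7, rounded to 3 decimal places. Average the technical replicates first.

3.117

Mean Ct: aakD pH 7 20.740; aakD pH 9 19.210; gyrA pH 7 17.410; gyrA pH 9 17.520
ΔCt(pH 7) = 20.740 − 17.410 = 3.330
ΔCt(pH 9) = 19.210 − 17.520 = 1.690
ΔΔCt = 1.690 − 3.330 = -1.640
Fold change = 2^(−(-1.640)) = 2^1.640 = 3.1167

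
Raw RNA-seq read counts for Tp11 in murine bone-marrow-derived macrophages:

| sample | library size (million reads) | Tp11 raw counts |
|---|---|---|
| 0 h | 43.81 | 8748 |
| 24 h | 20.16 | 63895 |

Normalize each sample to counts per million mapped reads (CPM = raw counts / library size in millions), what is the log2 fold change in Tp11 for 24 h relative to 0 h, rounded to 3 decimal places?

3.988

CPM(0 h) = 8748 / 43.81 = 199.6804
CPM(24 h) = 63895 / 20.16 = 3169.3948
Fold change = 3169.3948 / 199.6804 = 15.87234
log2(15.87234) = 3.9884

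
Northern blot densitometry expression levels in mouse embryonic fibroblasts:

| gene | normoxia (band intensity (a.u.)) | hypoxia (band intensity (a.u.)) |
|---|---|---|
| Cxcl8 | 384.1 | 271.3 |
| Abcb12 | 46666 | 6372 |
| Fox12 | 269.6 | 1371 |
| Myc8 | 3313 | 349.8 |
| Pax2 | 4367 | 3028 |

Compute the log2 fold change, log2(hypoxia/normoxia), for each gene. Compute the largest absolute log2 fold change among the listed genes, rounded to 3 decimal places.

log2(271.3/384.1) = -0.502  (Cxcl8)
log2(6372/46666) = -2.873  (Abcb12)
log2(1371/269.6) = 2.346  (Fox12)
log2(349.8/3313) = -3.244  (Myc8)
log2(3028/4367) = -0.528  (Pax2)
The largest magnitude belongs to Myc8.

3.244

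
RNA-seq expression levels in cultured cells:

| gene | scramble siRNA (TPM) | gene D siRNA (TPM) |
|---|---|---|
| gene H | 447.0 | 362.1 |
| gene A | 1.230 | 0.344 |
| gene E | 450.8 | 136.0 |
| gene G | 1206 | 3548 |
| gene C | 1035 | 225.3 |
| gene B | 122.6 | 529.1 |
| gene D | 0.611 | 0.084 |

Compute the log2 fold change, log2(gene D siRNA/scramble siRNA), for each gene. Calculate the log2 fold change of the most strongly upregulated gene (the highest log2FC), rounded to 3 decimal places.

log2(362.1/447.0) = -0.304  (gene H)
log2(0.344/1.230) = -1.838  (gene A)
log2(136.0/450.8) = -1.729  (gene E)
log2(3548/1206) = 1.557  (gene G)
log2(225.3/1035) = -2.200  (gene C)
log2(529.1/122.6) = 2.110  (gene B)
log2(0.084/0.611) = -2.863  (gene D)
gene B is most strongly upregulated.

2.110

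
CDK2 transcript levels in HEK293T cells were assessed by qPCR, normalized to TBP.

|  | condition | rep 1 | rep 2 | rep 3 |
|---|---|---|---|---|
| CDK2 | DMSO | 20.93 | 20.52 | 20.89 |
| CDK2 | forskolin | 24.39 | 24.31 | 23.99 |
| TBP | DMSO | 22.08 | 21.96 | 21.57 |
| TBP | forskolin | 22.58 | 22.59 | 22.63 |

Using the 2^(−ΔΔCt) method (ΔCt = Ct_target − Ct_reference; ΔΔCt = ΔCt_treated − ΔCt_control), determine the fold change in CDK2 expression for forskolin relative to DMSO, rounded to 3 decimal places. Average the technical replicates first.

Mean Ct: CDK2 DMSO 20.780; CDK2 forskolin 24.230; TBP DMSO 21.870; TBP forskolin 22.600
ΔCt(DMSO) = 20.780 − 21.870 = -1.090
ΔCt(forskolin) = 24.230 − 22.600 = 1.630
ΔΔCt = 1.630 − (-1.090) = 2.720
Fold change = 2^(−2.720) = 0.1518

0.152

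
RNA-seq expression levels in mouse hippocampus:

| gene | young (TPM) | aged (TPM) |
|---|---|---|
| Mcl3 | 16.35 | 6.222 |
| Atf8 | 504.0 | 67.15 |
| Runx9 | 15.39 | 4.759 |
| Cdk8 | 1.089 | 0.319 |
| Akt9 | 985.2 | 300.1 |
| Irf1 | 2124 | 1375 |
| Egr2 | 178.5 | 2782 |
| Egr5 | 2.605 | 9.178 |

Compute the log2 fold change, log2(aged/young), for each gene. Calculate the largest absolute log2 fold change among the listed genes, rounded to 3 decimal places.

3.962

log2(6.222/16.35) = -1.394  (Mcl3)
log2(67.15/504.0) = -2.908  (Atf8)
log2(4.759/15.39) = -1.693  (Runx9)
log2(0.319/1.089) = -1.771  (Cdk8)
log2(300.1/985.2) = -1.715  (Akt9)
log2(1375/2124) = -0.627  (Irf1)
log2(2782/178.5) = 3.962  (Egr2)
log2(9.178/2.605) = 1.817  (Egr5)
The largest magnitude belongs to Egr2.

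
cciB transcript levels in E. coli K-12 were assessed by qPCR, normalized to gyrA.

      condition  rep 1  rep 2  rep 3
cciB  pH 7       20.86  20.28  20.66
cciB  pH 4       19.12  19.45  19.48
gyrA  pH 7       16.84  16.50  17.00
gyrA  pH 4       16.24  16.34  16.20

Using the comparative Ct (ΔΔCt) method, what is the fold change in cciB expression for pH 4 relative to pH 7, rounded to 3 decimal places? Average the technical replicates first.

1.659

Mean Ct: cciB pH 7 20.600; cciB pH 4 19.350; gyrA pH 7 16.780; gyrA pH 4 16.260
ΔCt(pH 7) = 20.600 − 16.780 = 3.820
ΔCt(pH 4) = 19.350 − 16.260 = 3.090
ΔΔCt = 3.090 − 3.820 = -0.730
Fold change = 2^(−(-0.730)) = 2^0.730 = 1.6586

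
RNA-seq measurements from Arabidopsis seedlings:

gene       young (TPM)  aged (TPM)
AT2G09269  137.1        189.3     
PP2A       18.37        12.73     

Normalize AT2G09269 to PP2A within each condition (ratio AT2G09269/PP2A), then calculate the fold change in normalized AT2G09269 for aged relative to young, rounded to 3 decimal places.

AT2G09269/PP2A (young) = 137.1 / 18.37 = 7.4633
AT2G09269/PP2A (aged) = 189.3 / 12.73 = 14.87
Fold change = 14.87 / 7.4633 = 1.9925

1.992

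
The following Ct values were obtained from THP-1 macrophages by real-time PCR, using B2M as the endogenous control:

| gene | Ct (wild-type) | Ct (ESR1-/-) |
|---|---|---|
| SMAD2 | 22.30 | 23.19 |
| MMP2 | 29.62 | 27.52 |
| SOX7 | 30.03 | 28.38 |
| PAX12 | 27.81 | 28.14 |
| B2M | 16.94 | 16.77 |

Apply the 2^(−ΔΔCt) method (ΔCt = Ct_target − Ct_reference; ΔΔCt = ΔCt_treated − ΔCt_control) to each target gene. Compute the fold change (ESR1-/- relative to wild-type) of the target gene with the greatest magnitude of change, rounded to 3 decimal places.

3.811

SMAD2: ΔΔCt = (23.19−16.77) − (22.30−16.94) = 6.42 − 5.36 = 1.06; fold change = 2^-1.06 = 0.480
MMP2: ΔΔCt = (27.52−16.77) − (29.62−16.94) = 10.75 − 12.68 = -1.93; fold change = 2^1.93 = 3.811
SOX7: ΔΔCt = (28.38−16.77) − (30.03−16.94) = 11.61 − 13.09 = -1.48; fold change = 2^1.48 = 2.789
PAX12: ΔΔCt = (28.14−16.77) − (27.81−16.94) = 11.37 − 10.87 = 0.50; fold change = 2^-0.50 = 0.707
MMP2 has the largest |ΔΔCt| = 1.93.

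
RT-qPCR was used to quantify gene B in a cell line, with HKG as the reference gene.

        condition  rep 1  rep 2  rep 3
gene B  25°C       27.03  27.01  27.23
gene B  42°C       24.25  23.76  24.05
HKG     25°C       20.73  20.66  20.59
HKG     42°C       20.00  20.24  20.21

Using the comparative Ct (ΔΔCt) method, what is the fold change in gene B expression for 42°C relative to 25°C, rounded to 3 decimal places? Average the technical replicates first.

5.897

Mean Ct: gene B 25°C 27.090; gene B 42°C 24.020; HKG 25°C 20.660; HKG 42°C 20.150
ΔCt(25°C) = 27.090 − 20.660 = 6.430
ΔCt(42°C) = 24.020 − 20.150 = 3.870
ΔΔCt = 3.870 − 6.430 = -2.560
Fold change = 2^(−(-2.560)) = 2^2.560 = 5.8971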